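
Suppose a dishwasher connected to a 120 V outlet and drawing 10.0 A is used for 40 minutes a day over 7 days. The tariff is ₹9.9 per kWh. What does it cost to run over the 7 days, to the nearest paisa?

Power = 10.0 A × 120 V = 1200 W = 1.2 kW
Runtime = 40 min × 7 = 280 min = 4.666666… h
Energy = 1.2 kW × 4.666666… h = 5.6 kWh
Cost = 5.6 kWh × ₹9.9/kWh = ₹55.44

₹55.44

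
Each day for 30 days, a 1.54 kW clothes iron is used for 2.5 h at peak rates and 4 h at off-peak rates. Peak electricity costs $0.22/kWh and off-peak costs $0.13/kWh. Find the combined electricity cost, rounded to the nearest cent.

Peak energy = 1.54 kW × 2.5 h × 30 = 115.5 kWh
Off-peak energy = 1.54 kW × 4 h × 30 = 184.8 kWh
Cost = 115.5 × $0.22 + 184.8 × $0.13 = $25.41 + $24.024 = $49.43

$49.43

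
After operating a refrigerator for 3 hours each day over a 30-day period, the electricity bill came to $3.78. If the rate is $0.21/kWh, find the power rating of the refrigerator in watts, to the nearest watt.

Energy = $3.78 ÷ $0.21/kWh = 18 kWh
Runtime = 3 h/day × 30 days = 90 h
Power = 18 kWh ÷ 90 h = 0.2 kW = 200 W

200 W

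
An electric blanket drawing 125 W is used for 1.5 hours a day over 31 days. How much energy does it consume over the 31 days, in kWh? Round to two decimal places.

Runtime = 1.5 h/day × 31 days = 46.5 h
Energy = 0.125 kW × 46.5 h = 5.8125 kWh ≈ 5.81 kWh

5.81 kWh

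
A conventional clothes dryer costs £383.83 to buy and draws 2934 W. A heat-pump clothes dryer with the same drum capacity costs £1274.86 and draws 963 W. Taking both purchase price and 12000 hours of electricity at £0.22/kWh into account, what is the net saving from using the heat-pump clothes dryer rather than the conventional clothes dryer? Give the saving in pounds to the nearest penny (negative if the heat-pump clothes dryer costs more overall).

conventional clothes dryer: £383.83 + (2934/1000) kW × 12000 h × £0.22 = £383.83 + £7745.76 = £8129.59
heat-pump clothes dryer: £1274.86 + (963/1000) kW × 12000 h × £0.22 = £1274.86 + £2542.32 = £3817.18
Saving = £8129.59 − £3817.18 = £4312.41

£4312.41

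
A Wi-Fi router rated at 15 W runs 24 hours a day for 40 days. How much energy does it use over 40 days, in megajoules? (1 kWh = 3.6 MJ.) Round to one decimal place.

Runtime = 24 h × 40 = 960 h
Energy = 0.015 kW × 960 h = 14.4 kWh
= 14.4 × 3.6 MJ = 51.8 MJ

51.8 MJ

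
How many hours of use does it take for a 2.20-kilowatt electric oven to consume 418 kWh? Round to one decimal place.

Hours = 418 kWh ÷ 2.2 kW = 190.0 h

190.0 h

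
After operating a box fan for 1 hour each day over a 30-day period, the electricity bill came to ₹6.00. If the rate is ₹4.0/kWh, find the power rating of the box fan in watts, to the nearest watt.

50 W

Energy = ₹6.00 ÷ ₹4.0/kWh = 1.5 kWh
Runtime = 1 h/day × 30 days = 30 h
Power = 1.5 kWh ÷ 30 h = 0.05 kW = 50 W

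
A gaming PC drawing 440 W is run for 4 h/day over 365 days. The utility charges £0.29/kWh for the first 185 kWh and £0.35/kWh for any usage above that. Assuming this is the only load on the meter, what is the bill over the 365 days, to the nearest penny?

£213.74

Runtime = 4 h/day × 365 days = 1460 h
Energy = 0.44 kW × 1460 h = 642.4 kWh
Tier 1 (0–185 kWh): 185 × £0.29 = £53.65
Above 185 kWh: 457.4 × £0.35 = £160.09
Bill = £213.74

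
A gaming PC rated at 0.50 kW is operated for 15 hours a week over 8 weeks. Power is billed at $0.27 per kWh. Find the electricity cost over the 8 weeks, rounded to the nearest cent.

$16.20

Runtime = 15 h/week × 8 weeks = 120 h
Energy = 0.5 kW × 120 h = 60 kWh
Cost = 60 kWh × $0.27/kWh = $16.20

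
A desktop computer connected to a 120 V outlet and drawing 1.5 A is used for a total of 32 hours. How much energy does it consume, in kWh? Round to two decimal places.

5.76 kWh

Power = 1.5 A × 120 V = 180 W = 0.18 kW
Energy = 0.18 kW × 32 h = 5.76 kWh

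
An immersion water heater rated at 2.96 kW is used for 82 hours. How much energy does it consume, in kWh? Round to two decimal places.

242.72 kWh

Energy = 2.96 kW × 82 h = 242.72 kWh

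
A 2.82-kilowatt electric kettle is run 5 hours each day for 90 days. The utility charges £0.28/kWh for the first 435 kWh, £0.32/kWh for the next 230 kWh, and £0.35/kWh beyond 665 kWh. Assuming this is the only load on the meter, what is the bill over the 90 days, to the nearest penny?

Runtime = 5 h/day × 90 days = 450 h
Energy = 2.82 kW × 450 h = 1269 kWh
Tier 1 (0–435 kWh): 435 × £0.28 = £121.8
Tier 2 (435–665 kWh): 230 × £0.32 = £73.6
Above 665 kWh: 604 × £0.35 = £211.4
Bill = £406.80

£406.80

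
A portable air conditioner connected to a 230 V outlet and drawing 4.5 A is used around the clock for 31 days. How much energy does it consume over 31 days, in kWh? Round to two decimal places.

770.04 kWh

Power = 4.5 A × 230 V = 1035 W = 1.035 kW
Runtime = 24 h × 31 = 744 h
Energy = 1.035 kW × 744 h = 770.04 kWh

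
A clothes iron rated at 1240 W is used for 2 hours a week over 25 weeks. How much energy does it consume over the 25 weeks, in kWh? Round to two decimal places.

62.00 kWh

Runtime = 2 h/week × 25 weeks = 50 h
Energy = 1.24 kW × 50 h = 62 kWh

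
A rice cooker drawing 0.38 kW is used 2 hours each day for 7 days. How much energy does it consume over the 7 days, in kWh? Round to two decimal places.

5.32 kWh

Runtime = 2 h/day × 7 days = 14 h
Energy = 0.38 kW × 14 h = 5.32 kWh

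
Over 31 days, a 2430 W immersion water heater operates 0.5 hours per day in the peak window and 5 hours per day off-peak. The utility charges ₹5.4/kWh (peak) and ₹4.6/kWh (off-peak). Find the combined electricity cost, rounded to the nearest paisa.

₹1935.98

Peak energy = 2.43 kW × 0.5 h × 31 = 37.665 kWh
Off-peak energy = 2.43 kW × 5 h × 31 = 376.65 kWh
Cost = 37.665 × ₹5.4 + 376.65 × ₹4.6 = ₹203.391 + ₹1732.59 = ₹1935.98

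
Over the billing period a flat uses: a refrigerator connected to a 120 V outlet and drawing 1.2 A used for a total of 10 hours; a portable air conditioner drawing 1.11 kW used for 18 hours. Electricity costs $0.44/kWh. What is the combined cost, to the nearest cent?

$9.42

refrigerator: Power = 1.2 A × 120 V = 144 W = 0.144 kW
refrigerator: 0.144 kW × 10 h = 1.44 kWh
portable air conditioner: 1.11 kW × 18 h = 19.98 kWh
Total energy = 21.42 kWh
Cost = 21.42 × $0.44 = $9.42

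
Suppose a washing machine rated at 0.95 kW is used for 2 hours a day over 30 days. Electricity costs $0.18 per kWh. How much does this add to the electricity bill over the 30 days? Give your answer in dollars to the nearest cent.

Runtime = 2 h/day × 30 days = 60 h
Energy = 0.95 kW × 60 h = 57 kWh
Cost = 57 kWh × $0.18/kWh = $10.26

$10.26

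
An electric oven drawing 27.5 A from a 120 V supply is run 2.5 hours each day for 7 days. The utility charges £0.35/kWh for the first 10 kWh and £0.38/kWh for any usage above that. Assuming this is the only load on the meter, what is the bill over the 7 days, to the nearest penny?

£21.65

Power = 27.5 A × 120 V = 3300 W = 3.3 kW
Runtime = 2.5 h/day × 7 days = 17.5 h
Energy = 3.3 kW × 17.5 h = 57.75 kWh
Tier 1 (0–10 kWh): 10 × £0.35 = £3.5
Above 10 kWh: 47.75 × £0.38 = £18.145
Bill = £21.65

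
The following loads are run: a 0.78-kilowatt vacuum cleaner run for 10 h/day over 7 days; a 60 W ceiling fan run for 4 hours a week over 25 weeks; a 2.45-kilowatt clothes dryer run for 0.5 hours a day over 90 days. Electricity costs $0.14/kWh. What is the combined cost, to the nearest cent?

vacuum cleaner: Runtime = 10 h/day × 7 days = 70 h
vacuum cleaner: 0.78 kW × 70 h = 54.6 kWh
ceiling fan: Runtime = 4 h/week × 25 weeks = 100 h
ceiling fan: 0.06 kW × 100 h = 6 kWh
clothes dryer: Runtime = 0.5 h/day × 90 days = 45 h
clothes dryer: 2.45 kW × 45 h = 110.25 kWh
Total energy = 170.85 kWh
Cost = 170.85 × $0.14 = $23.92

$23.92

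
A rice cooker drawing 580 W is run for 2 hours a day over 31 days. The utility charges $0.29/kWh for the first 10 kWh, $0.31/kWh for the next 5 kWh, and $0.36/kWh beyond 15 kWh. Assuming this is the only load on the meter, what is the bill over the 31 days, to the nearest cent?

Runtime = 2 h/day × 31 days = 62 h
Energy = 0.58 kW × 62 h = 35.96 kWh
Tier 1 (0–10 kWh): 10 × $0.29 = $2.9
Tier 2 (10–15 kWh): 5 × $0.31 = $1.55
Above 15 kWh: 20.96 × $0.36 = $7.5456
Bill = $12.00

$12.00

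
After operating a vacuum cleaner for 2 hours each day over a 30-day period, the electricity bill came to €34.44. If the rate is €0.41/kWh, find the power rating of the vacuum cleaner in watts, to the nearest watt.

Energy = €34.44 ÷ €0.41/kWh = 84 kWh
Runtime = 2 h/day × 30 days = 60 h
Power = 84 kWh ÷ 60 h = 1.4 kW = 1400 W

1400 W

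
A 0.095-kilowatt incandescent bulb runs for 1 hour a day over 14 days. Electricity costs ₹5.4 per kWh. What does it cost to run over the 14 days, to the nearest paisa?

₹7.18

Runtime = 1 h/day × 14 days = 14 h
Energy = 0.095 kW × 14 h = 1.33 kWh
Cost = 1.33 kWh × ₹5.4/kWh = ₹7.18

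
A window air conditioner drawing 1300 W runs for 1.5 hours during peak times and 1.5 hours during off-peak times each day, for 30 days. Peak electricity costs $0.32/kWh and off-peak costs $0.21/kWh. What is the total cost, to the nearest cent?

Peak energy = 1.3 kW × 1.5 h × 30 = 58.5 kWh
Off-peak energy = 1.3 kW × 1.5 h × 30 = 58.5 kWh
Cost = 58.5 × $0.32 + 58.5 × $0.21 = $18.72 + $12.285 = $31.01

$31.01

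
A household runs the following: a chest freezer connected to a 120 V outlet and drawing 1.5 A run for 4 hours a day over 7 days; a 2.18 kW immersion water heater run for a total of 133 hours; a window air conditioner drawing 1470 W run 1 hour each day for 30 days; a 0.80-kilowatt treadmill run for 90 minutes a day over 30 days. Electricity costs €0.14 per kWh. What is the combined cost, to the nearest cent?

€52.51

chest freezer: Power = 1.5 A × 120 V = 180 W = 0.18 kW
chest freezer: Runtime = 4 h/day × 7 days = 28 h
chest freezer: 0.18 kW × 28 h = 5.04 kWh
immersion water heater: 2.18 kW × 133 h = 289.94 kWh
window air conditioner: Runtime = 1 h/day × 30 days = 30 h
window air conditioner: 1.47 kW × 30 h = 44.1 kWh
treadmill: Runtime = 90 min × 30 = 2700 min = 45 h
treadmill: 0.8 kW × 45 h = 36 kWh
Total energy = 375.08 kWh
Cost = 375.08 × €0.14 = €52.51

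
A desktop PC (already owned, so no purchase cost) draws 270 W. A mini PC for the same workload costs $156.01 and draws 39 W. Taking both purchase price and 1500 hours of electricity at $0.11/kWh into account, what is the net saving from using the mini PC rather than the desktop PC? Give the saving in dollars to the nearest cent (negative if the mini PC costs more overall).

desktop PC: $0.00 + (270/1000) kW × 1500 h × $0.11 = $0.00 + $44.55 = $44.55
mini PC: $156.01 + (39/1000) kW × 1500 h × $0.11 = $156.01 + $6.435 = $162.445
Saving = $44.55 − $162.445 = −$117.895 → -$117.90

-$117.90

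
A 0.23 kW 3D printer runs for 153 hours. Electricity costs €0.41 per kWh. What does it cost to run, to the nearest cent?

Energy = 0.23 kW × 153 h = 35.19 kWh
Cost = 35.19 kWh × €0.41/kWh = €14.43

€14.43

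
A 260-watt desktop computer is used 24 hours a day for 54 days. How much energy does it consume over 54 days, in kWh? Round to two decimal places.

Runtime = 24 h × 54 = 1296 h
Energy = 0.26 kW × 1296 h = 336.96 kWh

336.96 kWh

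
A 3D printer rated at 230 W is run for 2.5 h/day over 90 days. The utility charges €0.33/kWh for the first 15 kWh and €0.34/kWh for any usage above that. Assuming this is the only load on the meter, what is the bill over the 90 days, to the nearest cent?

Runtime = 2.5 h/day × 90 days = 225 h
Energy = 0.23 kW × 225 h = 51.75 kWh
Tier 1 (0–15 kWh): 15 × €0.33 = €4.95
Above 15 kWh: 36.75 × €0.34 = €12.495
Bill = €17.45

€17.45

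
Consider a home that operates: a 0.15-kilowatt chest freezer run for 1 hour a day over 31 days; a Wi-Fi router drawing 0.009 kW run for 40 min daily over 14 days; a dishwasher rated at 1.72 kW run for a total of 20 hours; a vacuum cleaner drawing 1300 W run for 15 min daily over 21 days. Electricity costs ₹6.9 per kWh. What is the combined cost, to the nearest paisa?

chest freezer: Runtime = 1 h/day × 31 days = 31 h
chest freezer: 0.15 kW × 31 h = 4.65 kWh
Wi-Fi router: Runtime = 40 min × 14 = 560 min = 9.333333… h
Wi-Fi router: 0.009 kW × 9.333333… h = 0.084 kWh
dishwasher: 1.72 kW × 20 h = 34.4 kWh
vacuum cleaner: Runtime = 15 min × 21 = 315 min = 5.25 h
vacuum cleaner: 1.3 kW × 5.25 h = 6.825 kWh
Total energy = 45.959 kWh
Cost = 45.959 × ₹6.9 = ₹317.12

₹317.12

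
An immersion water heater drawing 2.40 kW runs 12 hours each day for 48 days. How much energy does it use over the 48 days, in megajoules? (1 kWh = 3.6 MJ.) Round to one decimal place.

4976.6 MJ

Runtime = 12 h/day × 48 days = 576 h
Energy = 2.4 kW × 576 h = 1382.4 kWh
= 1382.4 × 3.6 MJ = 4976.6 MJ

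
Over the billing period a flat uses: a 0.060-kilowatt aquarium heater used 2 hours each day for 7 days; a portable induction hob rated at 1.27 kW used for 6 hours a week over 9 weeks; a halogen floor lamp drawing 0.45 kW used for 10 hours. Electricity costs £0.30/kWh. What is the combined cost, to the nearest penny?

aquarium heater: Runtime = 2 h/day × 7 days = 14 h
aquarium heater: 0.06 kW × 14 h = 0.84 kWh
portable induction hob: Runtime = 6 h/week × 9 weeks = 54 h
portable induction hob: 1.27 kW × 54 h = 68.58 kWh
halogen floor lamp: 0.45 kW × 10 h = 4.5 kWh
Total energy = 73.92 kWh
Cost = 73.92 × £0.30 = £22.18

£22.18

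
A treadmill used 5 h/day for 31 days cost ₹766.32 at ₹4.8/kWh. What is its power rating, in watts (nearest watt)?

Energy = ₹766.32 ÷ ₹4.8/kWh = 159.65 kWh
Runtime = 5 h/day × 31 days = 155 h
Power = 159.65 kWh ÷ 155 h = 1.03 kW = 1030 W

1030 W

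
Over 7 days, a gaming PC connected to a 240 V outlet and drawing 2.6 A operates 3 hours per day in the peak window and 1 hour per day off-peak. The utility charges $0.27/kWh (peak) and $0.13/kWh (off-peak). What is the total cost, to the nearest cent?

$4.11

Power = 2.6 A × 240 V = 624 W = 0.624 kW
Peak energy = 0.624 kW × 3 h × 7 = 13.104 kWh
Off-peak energy = 0.624 kW × 1 h × 7 = 4.368 kWh
Cost = 13.104 × $0.27 + 4.368 × $0.13 = $3.53808 + $0.56784 = $4.11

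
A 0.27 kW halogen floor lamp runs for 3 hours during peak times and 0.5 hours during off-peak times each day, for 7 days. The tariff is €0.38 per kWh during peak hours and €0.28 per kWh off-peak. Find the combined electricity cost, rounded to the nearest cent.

€2.42

Peak energy = 0.27 kW × 3 h × 7 = 5.67 kWh
Off-peak energy = 0.27 kW × 0.5 h × 7 = 0.945 kWh
Cost = 5.67 × €0.38 + 0.945 × €0.28 = €2.1546 + €0.2646 = €2.42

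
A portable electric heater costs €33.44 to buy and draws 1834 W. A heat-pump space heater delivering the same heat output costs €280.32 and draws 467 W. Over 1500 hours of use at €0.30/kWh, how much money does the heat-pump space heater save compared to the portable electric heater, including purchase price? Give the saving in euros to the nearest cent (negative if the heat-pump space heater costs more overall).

€368.27

portable electric heater: €33.44 + (1834/1000) kW × 1500 h × €0.30 = €33.44 + €825.3 = €858.74
heat-pump space heater: €280.32 + (467/1000) kW × 1500 h × €0.30 = €280.32 + €210.15 = €490.47
Saving = €858.74 − €490.47 = €368.27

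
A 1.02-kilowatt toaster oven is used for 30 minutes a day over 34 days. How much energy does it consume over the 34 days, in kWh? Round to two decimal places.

Runtime = 30 min × 34 = 1020 min = 17 h
Energy = 1.02 kW × 17 h = 17.34 kWh

17.34 kWh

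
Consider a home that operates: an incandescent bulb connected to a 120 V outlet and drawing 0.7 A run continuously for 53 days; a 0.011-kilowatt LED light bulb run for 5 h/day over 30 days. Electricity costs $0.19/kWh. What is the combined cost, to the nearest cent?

$20.61

incandescent bulb: Power = 0.7 A × 120 V = 84 W = 0.084 kW
incandescent bulb: Runtime = 24 h × 53 = 1272 h
incandescent bulb: 0.084 kW × 1272 h = 106.848 kWh
LED light bulb: Runtime = 5 h/day × 30 days = 150 h
LED light bulb: 0.011 kW × 150 h = 1.65 kWh
Total energy = 108.498 kWh
Cost = 108.498 × $0.19 = $20.61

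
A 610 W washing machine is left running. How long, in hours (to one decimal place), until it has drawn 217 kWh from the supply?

Hours = 217 kWh ÷ 0.61 kW = 355.7 h

355.7 h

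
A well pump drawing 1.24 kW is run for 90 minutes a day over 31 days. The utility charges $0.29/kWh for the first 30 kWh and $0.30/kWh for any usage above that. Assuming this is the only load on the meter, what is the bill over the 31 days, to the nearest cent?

Runtime = 90 min × 31 = 2790 min = 46.5 h
Energy = 1.24 kW × 46.5 h = 57.66 kWh
Tier 1 (0–30 kWh): 30 × $0.29 = $8.7
Above 30 kWh: 27.66 × $0.30 = $8.298
Bill = $17.00

$17.00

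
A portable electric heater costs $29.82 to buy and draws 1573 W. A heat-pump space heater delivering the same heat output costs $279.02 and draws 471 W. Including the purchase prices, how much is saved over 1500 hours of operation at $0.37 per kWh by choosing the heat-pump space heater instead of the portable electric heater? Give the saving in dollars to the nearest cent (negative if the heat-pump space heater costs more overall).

$362.41

portable electric heater: $29.82 + (1573/1000) kW × 1500 h × $0.37 = $29.82 + $873.015 = $902.835
heat-pump space heater: $279.02 + (471/1000) kW × 1500 h × $0.37 = $279.02 + $261.405 = $540.425
Saving = $902.835 − $540.425 = $362.41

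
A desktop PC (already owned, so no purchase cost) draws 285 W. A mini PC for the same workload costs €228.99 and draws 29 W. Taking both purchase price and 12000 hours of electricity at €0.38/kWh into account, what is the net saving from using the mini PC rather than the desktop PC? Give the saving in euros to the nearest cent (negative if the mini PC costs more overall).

€938.37

desktop PC: €0.00 + (285/1000) kW × 12000 h × €0.38 = €0.00 + €1299.6 = €1299.6
mini PC: €228.99 + (29/1000) kW × 12000 h × €0.38 = €228.99 + €132.24 = €361.23
Saving = €1299.6 − €361.23 = €938.37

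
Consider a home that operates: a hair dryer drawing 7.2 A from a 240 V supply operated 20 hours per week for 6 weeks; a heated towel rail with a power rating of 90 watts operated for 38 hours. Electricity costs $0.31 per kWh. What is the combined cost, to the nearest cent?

$65.34

hair dryer: Power = 7.2 A × 240 V = 1728 W = 1.728 kW
hair dryer: Runtime = 20 h/week × 6 weeks = 120 h
hair dryer: 1.728 kW × 120 h = 207.36 kWh
heated towel rail: 0.09 kW × 38 h = 3.42 kWh
Total energy = 210.78 kWh
Cost = 210.78 × $0.31 = $65.34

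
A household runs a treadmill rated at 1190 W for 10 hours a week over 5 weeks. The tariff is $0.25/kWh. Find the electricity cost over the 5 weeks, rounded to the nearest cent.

$14.88

Runtime = 10 h/week × 5 weeks = 50 h
Energy = 1.19 kW × 50 h = 59.5 kWh
Cost = 59.5 kWh × $0.25/kWh = $14.88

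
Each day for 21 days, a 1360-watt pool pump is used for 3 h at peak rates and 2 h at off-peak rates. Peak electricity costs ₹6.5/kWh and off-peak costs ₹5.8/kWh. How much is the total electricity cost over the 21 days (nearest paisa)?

Peak energy = 1.36 kW × 3 h × 21 = 85.68 kWh
Off-peak energy = 1.36 kW × 2 h × 21 = 57.12 kWh
Cost = 85.68 × ₹6.5 + 57.12 × ₹5.8 = ₹556.92 + ₹331.296 = ₹888.22

₹888.22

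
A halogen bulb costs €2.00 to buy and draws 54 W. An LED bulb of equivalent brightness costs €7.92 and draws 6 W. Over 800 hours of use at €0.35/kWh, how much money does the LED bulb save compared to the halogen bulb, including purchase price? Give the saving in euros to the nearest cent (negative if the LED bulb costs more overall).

halogen bulb: €2.00 + (54/1000) kW × 800 h × €0.35 = €2.00 + €15.12 = €17.12
LED bulb: €7.92 + (6/1000) kW × 800 h × €0.35 = €7.92 + €1.68 = €9.6
Saving = €17.12 − €9.6 = €7.52

€7.52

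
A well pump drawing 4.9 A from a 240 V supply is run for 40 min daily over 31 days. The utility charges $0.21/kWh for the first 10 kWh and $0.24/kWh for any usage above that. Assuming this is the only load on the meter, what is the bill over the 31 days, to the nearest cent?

Power = 4.9 A × 240 V = 1176 W = 1.176 kW
Runtime = 40 min × 31 = 1240 min = 20.666666… h
Energy = 1.176 kW × 20.666666… h = 24.304 kWh
Tier 1 (0–10 kWh): 10 × $0.21 = $2.1
Above 10 kWh: 14.304 × $0.24 = $3.43296
Bill = $5.53

$5.53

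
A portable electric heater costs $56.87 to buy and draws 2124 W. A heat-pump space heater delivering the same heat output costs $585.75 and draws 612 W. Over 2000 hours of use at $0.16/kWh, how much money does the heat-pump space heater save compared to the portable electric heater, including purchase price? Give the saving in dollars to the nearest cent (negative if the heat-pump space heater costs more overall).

-$45.04

portable electric heater: $56.87 + (2124/1000) kW × 2000 h × $0.16 = $56.87 + $679.68 = $736.55
heat-pump space heater: $585.75 + (612/1000) kW × 2000 h × $0.16 = $585.75 + $195.84 = $781.59
Saving = $736.55 − $781.59 = −$45.04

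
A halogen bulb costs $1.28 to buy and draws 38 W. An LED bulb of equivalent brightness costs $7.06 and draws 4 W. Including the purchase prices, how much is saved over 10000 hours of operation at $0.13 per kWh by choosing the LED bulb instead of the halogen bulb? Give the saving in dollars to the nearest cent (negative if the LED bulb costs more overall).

halogen bulb: $1.28 + (38/1000) kW × 10000 h × $0.13 = $1.28 + $49.4 = $50.68
LED bulb: $7.06 + (4/1000) kW × 10000 h × $0.13 = $7.06 + $5.2 = $12.26
Saving = $50.68 − $12.26 = $38.42

$38.42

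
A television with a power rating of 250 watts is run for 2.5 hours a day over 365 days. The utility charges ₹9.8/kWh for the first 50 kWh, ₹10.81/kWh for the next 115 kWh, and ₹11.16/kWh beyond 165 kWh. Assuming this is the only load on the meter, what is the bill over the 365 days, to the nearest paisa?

Runtime = 2.5 h/day × 365 days = 912.5 h
Energy = 0.25 kW × 912.5 h = 228.125 kWh
Tier 1 (0–50 kWh): 50 × ₹9.8 = ₹490
Tier 2 (50–165 kWh): 115 × ₹10.81 = ₹1243.15
Above 165 kWh: 63.125 × ₹11.16 = ₹704.475
Bill = ₹2437.63

₹2437.63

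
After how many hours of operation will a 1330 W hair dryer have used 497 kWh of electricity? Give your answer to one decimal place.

373.7 h

Hours = 497 kWh ÷ 1.33 kW = 373.7 h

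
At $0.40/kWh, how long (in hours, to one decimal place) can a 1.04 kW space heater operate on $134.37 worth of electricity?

323.0 h

Energy available = $134.37 ÷ $0.40/kWh = 335.925 kWh
Hours = 335.925 kWh ÷ 1.04 kW = 323.0 h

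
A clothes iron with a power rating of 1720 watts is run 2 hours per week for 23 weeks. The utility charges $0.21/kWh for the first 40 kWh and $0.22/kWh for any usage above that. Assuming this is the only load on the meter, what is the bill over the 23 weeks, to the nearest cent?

Runtime = 2 h/week × 23 weeks = 46 h
Energy = 1.72 kW × 46 h = 79.12 kWh
Tier 1 (0–40 kWh): 40 × $0.21 = $8.4
Above 40 kWh: 39.12 × $0.22 = $8.6064
Bill = $17.01

$17.01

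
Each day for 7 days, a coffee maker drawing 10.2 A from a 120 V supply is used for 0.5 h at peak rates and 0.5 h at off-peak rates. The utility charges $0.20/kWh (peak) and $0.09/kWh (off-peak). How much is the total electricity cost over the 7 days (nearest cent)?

Power = 10.2 A × 120 V = 1224 W = 1.224 kW
Peak energy = 1.224 kW × 0.5 h × 7 = 4.284 kWh
Off-peak energy = 1.224 kW × 0.5 h × 7 = 4.284 kWh
Cost = 4.284 × $0.20 + 4.284 × $0.09 = $0.8568 + $0.38556 = $1.24

$1.24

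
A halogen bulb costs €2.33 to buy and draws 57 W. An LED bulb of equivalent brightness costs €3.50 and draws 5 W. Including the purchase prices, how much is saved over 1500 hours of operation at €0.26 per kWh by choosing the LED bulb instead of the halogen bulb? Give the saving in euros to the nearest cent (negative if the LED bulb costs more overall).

€19.11

halogen bulb: €2.33 + (57/1000) kW × 1500 h × €0.26 = €2.33 + €22.23 = €24.56
LED bulb: €3.50 + (5/1000) kW × 1500 h × €0.26 = €3.50 + €1.95 = €5.45
Saving = €24.56 − €5.45 = €19.11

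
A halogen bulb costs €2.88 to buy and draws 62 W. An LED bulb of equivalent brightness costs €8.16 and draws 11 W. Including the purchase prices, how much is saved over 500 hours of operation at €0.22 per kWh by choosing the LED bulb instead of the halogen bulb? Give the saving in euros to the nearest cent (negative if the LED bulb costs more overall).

halogen bulb: €2.88 + (62/1000) kW × 500 h × €0.22 = €2.88 + €6.82 = €9.7
LED bulb: €8.16 + (11/1000) kW × 500 h × €0.22 = €8.16 + €1.21 = €9.37
Saving = €9.7 − €9.37 = €0.33

€0.33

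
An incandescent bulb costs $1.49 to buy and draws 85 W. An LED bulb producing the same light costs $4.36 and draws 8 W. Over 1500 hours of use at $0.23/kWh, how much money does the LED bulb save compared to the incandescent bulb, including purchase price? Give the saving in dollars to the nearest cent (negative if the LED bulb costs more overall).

$23.70

incandescent bulb: $1.49 + (85/1000) kW × 1500 h × $0.23 = $1.49 + $29.325 = $30.815
LED bulb: $4.36 + (8/1000) kW × 1500 h × $0.23 = $4.36 + $2.76 = $7.12
Saving = $30.815 − $7.12 = $23.695 → $23.70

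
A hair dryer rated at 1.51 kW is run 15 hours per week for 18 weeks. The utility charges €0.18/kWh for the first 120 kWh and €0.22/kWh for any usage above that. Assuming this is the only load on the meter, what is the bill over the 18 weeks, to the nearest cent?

€84.89

Runtime = 15 h/week × 18 weeks = 270 h
Energy = 1.51 kW × 270 h = 407.7 kWh
Tier 1 (0–120 kWh): 120 × €0.18 = €21.6
Above 120 kWh: 287.7 × €0.22 = €63.294
Bill = €84.89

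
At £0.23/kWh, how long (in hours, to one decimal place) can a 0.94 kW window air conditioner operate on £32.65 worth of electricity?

Energy available = £32.65 ÷ £0.23/kWh = 141.9565 kWh
Hours = 141.9565 kWh ÷ 0.94 kW = 151.0 h

151.0 h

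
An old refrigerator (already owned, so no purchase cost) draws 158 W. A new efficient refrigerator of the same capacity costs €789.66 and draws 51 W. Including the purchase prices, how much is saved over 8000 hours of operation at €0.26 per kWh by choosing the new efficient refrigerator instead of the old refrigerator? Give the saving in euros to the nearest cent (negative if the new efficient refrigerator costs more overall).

old refrigerator: €0.00 + (158/1000) kW × 8000 h × €0.26 = €0.00 + €328.64 = €328.64
new efficient refrigerator: €789.66 + (51/1000) kW × 8000 h × €0.26 = €789.66 + €106.08 = €895.74
Saving = €328.64 − €895.74 = −€567.1

-€567.10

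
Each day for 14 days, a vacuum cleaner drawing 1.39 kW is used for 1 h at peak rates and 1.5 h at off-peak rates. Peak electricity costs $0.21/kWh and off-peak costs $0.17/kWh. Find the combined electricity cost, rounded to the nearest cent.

$9.05

Peak energy = 1.39 kW × 1 h × 14 = 19.46 kWh
Off-peak energy = 1.39 kW × 1.5 h × 14 = 29.19 kWh
Cost = 19.46 × $0.21 + 29.19 × $0.17 = $4.0866 + $4.9623 = $9.05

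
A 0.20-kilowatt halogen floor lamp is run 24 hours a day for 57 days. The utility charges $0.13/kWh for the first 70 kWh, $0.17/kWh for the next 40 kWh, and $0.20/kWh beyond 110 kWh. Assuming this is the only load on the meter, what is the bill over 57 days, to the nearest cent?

Runtime = 24 h × 57 = 1368 h
Energy = 0.2 kW × 1368 h = 273.6 kWh
Tier 1 (0–70 kWh): 70 × $0.13 = $9.1
Tier 2 (70–110 kWh): 40 × $0.17 = $6.8
Above 110 kWh: 163.6 × $0.20 = $32.72
Bill = $48.62

$48.62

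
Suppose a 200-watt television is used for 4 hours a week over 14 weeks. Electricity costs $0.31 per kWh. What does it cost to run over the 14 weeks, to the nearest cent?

$3.47

Runtime = 4 h/week × 14 weeks = 56 h
Energy = 0.2 kW × 56 h = 11.2 kWh
Cost = 11.2 kWh × $0.31/kWh = $3.47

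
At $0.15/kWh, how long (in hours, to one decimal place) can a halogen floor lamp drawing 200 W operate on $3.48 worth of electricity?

116.0 h

Energy available = $3.48 ÷ $0.15/kWh = 23.2 kWh
Hours = 23.2 kWh ÷ 0.2 kW = 116.0 h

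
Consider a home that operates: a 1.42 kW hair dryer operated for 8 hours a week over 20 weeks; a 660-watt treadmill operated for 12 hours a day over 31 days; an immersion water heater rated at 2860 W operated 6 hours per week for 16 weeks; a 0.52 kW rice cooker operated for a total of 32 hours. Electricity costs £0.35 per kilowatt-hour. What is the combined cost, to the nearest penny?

£267.37

hair dryer: Runtime = 8 h/week × 20 weeks = 160 h
hair dryer: 1.42 kW × 160 h = 227.2 kWh
treadmill: Runtime = 12 h/day × 31 days = 372 h
treadmill: 0.66 kW × 372 h = 245.52 kWh
immersion water heater: Runtime = 6 h/week × 16 weeks = 96 h
immersion water heater: 2.86 kW × 96 h = 274.56 kWh
rice cooker: 0.52 kW × 32 h = 16.64 kWh
Total energy = 763.92 kWh
Cost = 763.92 × £0.35 = £267.37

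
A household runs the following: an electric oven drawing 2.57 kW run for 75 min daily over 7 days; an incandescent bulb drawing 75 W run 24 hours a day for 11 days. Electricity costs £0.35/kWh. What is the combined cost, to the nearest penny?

electric oven: Runtime = 75 min × 7 = 525 min = 8.75 h
electric oven: 2.57 kW × 8.75 h = 22.4875 kWh
incandescent bulb: Runtime = 24 h × 11 = 264 h
incandescent bulb: 0.075 kW × 264 h = 19.8 kWh
Total energy = 42.2875 kWh
Cost = 42.2875 × £0.35 = £14.80

£14.80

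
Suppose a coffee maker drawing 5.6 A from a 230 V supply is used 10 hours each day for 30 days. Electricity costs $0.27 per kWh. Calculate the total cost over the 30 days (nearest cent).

Power = 5.6 A × 230 V = 1288 W = 1.288 kW
Runtime = 10 h/day × 30 days = 300 h
Energy = 1.288 kW × 300 h = 386.4 kWh
Cost = 386.4 kWh × $0.27/kWh = $104.33

$104.33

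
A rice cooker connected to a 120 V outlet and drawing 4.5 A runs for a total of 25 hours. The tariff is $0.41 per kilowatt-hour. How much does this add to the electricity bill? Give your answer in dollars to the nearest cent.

$5.54

Power = 4.5 A × 120 V = 540 W = 0.54 kW
Energy = 0.54 kW × 25 h = 13.5 kWh
Cost = 13.5 kWh × $0.41/kWh = $5.54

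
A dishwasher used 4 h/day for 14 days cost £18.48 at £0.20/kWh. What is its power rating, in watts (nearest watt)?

1650 W

Energy = £18.48 ÷ £0.20/kWh = 92.4 kWh
Runtime = 4 h/day × 14 days = 56 h
Power = 92.4 kWh ÷ 56 h = 1.65 kW = 1650 W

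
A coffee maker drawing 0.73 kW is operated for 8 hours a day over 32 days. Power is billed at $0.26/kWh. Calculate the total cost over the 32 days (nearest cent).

Runtime = 8 h/day × 32 days = 256 h
Energy = 0.73 kW × 256 h = 186.88 kWh
Cost = 186.88 kWh × $0.26/kWh = $48.59

$48.59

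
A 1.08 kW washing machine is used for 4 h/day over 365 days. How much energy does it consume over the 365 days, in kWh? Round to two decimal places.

1576.80 kWh

Runtime = 4 h/day × 365 days = 1460 h
Energy = 1.08 kW × 1460 h = 1576.8 kWh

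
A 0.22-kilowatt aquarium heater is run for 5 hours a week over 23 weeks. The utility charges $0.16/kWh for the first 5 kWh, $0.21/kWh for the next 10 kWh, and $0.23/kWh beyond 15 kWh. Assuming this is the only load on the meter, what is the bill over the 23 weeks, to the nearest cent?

$5.27

Runtime = 5 h/week × 23 weeks = 115 h
Energy = 0.22 kW × 115 h = 25.3 kWh
Tier 1 (0–5 kWh): 5 × $0.16 = $0.8
Tier 2 (5–15 kWh): 10 × $0.21 = $2.1
Above 15 kWh: 10.3 × $0.23 = $2.369
Bill = $5.27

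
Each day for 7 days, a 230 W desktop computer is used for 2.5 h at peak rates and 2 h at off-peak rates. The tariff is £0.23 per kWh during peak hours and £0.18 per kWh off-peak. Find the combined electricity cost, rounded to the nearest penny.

£1.51

Peak energy = 0.23 kW × 2.5 h × 7 = 4.025 kWh
Off-peak energy = 0.23 kW × 2 h × 7 = 3.22 kWh
Cost = 4.025 × £0.23 + 3.22 × £0.18 = £0.92575 + £0.5796 = £1.51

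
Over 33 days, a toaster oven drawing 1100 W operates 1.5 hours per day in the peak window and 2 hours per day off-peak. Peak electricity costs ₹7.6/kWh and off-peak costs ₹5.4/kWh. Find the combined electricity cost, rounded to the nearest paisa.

Peak energy = 1.1 kW × 1.5 h × 33 = 54.45 kWh
Off-peak energy = 1.1 kW × 2 h × 33 = 72.6 kWh
Cost = 54.45 × ₹7.6 + 72.6 × ₹5.4 = ₹413.82 + ₹392.04 = ₹805.86

₹805.86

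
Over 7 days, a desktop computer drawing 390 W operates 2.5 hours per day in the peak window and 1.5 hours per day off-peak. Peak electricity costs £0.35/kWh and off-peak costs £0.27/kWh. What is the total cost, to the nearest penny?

Peak energy = 0.39 kW × 2.5 h × 7 = 6.825 kWh
Off-peak energy = 0.39 kW × 1.5 h × 7 = 4.095 kWh
Cost = 6.825 × £0.35 + 4.095 × £0.27 = £2.38875 + £1.10565 = £3.49

£3.49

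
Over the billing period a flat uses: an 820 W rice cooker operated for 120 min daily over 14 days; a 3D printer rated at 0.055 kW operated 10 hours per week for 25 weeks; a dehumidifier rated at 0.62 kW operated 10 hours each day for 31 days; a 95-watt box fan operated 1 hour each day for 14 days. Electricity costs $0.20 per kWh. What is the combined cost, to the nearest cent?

$46.05

rice cooker: Runtime = 120 min × 14 = 1680 min = 28 h
rice cooker: 0.82 kW × 28 h = 22.96 kWh
3D printer: Runtime = 10 h/week × 25 weeks = 250 h
3D printer: 0.055 kW × 250 h = 13.75 kWh
dehumidifier: Runtime = 10 h/day × 31 days = 310 h
dehumidifier: 0.62 kW × 310 h = 192.2 kWh
box fan: Runtime = 1 h/day × 14 days = 14 h
box fan: 0.095 kW × 14 h = 1.33 kWh
Total energy = 230.24 kWh
Cost = 230.24 × $0.20 = $46.05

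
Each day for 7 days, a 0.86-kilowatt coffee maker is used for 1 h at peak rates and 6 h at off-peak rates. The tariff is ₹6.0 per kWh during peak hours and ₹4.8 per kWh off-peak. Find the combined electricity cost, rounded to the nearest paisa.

₹209.50

Peak energy = 0.86 kW × 1 h × 7 = 6.02 kWh
Off-peak energy = 0.86 kW × 6 h × 7 = 36.12 kWh
Cost = 6.02 × ₹6.0 + 36.12 × ₹4.8 = ₹36.12 + ₹173.376 = ₹209.50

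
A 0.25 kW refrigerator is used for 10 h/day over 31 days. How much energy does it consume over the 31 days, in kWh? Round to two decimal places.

Runtime = 10 h/day × 31 days = 310 h
Energy = 0.25 kW × 310 h = 77.5 kWh

77.50 kWh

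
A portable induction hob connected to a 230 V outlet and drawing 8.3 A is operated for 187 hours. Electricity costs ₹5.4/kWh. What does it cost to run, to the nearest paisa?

₹1927.71

Power = 8.3 A × 230 V = 1909 W = 1.909 kW
Energy = 1.909 kW × 187 h = 356.983 kWh
Cost = 356.983 kWh × ₹5.4/kWh = ₹1927.71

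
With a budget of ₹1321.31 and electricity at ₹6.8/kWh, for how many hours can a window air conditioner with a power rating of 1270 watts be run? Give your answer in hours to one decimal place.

Energy available = ₹1321.31 ÷ ₹6.8/kWh = 194.3103 kWh
Hours = 194.3103 kWh ÷ 1.27 kW = 153.0 h

153.0 h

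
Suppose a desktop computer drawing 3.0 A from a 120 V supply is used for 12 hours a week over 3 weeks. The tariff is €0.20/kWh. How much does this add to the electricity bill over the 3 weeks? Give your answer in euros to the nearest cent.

Power = 3.0 A × 120 V = 360 W = 0.36 kW
Runtime = 12 h/week × 3 weeks = 36 h
Energy = 0.36 kW × 36 h = 12.96 kWh
Cost = 12.96 kWh × €0.20/kWh = €2.59

€2.59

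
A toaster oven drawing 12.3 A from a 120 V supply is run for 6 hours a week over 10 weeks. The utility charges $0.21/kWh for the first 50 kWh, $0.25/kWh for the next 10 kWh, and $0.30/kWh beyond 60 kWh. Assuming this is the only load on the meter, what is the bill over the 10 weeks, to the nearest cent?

Power = 12.3 A × 120 V = 1476 W = 1.476 kW
Runtime = 6 h/week × 10 weeks = 60 h
Energy = 1.476 kW × 60 h = 88.56 kWh
Tier 1 (0–50 kWh): 50 × $0.21 = $10.5
Tier 2 (50–60 kWh): 10 × $0.25 = $2.5
Above 60 kWh: 28.56 × $0.30 = $8.568
Bill = $21.57

$21.57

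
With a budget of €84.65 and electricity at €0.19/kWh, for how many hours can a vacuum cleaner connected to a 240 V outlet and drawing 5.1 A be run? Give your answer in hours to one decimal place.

Power = 5.1 A × 240 V = 1224 W = 1.224 kW
Energy available = €84.65 ÷ €0.19/kWh = 445.5263 kWh
Hours = 445.5263 kWh ÷ 1.224 kW = 364.0 h

364.0 h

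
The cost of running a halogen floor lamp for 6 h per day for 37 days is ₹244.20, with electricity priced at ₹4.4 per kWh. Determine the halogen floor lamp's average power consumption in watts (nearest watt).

250 W

Energy = ₹244.20 ÷ ₹4.4/kWh = 55.5 kWh
Runtime = 6 h/day × 37 days = 222 h
Power = 55.5 kWh ÷ 222 h = 0.25 kW = 250 W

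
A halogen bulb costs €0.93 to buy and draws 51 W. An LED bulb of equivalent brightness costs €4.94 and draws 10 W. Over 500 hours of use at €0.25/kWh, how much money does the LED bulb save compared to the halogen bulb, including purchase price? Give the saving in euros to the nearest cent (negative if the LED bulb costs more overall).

€1.12

halogen bulb: €0.93 + (51/1000) kW × 500 h × €0.25 = €0.93 + €6.375 = €7.305
LED bulb: €4.94 + (10/1000) kW × 500 h × €0.25 = €4.94 + €1.25 = €6.19
Saving = €7.305 − €6.19 = €1.115 → €1.12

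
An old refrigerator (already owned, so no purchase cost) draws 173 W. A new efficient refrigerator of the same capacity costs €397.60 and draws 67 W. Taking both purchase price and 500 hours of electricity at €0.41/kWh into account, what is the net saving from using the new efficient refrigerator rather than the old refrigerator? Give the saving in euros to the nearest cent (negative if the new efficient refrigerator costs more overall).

old refrigerator: €0.00 + (173/1000) kW × 500 h × €0.41 = €0.00 + €35.465 = €35.465
new efficient refrigerator: €397.60 + (67/1000) kW × 500 h × €0.41 = €397.60 + €13.735 = €411.335
Saving = €35.465 − €411.335 = −€375.87

-€375.87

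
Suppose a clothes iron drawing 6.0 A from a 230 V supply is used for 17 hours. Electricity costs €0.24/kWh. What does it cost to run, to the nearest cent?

Power = 6.0 A × 230 V = 1380 W = 1.38 kW
Energy = 1.38 kW × 17 h = 23.46 kWh
Cost = 23.46 kWh × €0.24/kWh = €5.63

€5.63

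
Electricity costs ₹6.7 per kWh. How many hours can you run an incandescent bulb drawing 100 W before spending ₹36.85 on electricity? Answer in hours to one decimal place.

55.0 h

Energy available = ₹36.85 ÷ ₹6.7/kWh = 5.5 kWh
Hours = 5.5 kWh ÷ 0.1 kW = 55.0 h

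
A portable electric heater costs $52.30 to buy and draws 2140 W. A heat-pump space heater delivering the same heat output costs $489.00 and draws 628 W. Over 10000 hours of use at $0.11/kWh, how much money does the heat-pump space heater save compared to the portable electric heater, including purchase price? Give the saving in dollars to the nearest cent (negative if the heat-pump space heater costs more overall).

$1226.50

portable electric heater: $52.30 + (2140/1000) kW × 10000 h × $0.11 = $52.30 + $2354 = $2406.3
heat-pump space heater: $489.00 + (628/1000) kW × 10000 h × $0.11 = $489.00 + $690.8 = $1179.8
Saving = $2406.3 − $1179.8 = $1226.5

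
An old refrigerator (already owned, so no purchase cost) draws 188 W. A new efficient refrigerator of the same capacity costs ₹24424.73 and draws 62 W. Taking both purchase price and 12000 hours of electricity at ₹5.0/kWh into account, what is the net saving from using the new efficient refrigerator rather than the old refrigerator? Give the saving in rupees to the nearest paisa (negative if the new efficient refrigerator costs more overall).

old refrigerator: ₹0.00 + (188/1000) kW × 12000 h × ₹5.0 = ₹0.00 + ₹11280 = ₹11280
new efficient refrigerator: ₹24424.73 + (62/1000) kW × 12000 h × ₹5.0 = ₹24424.73 + ₹3720 = ₹28144.73
Saving = ₹11280 − ₹28144.73 = −₹16864.73

-₹16864.73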